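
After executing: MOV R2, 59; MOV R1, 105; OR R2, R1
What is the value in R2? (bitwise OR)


Register state trace:
  MOV R2, 59  → R2 = 59 (0b00111011)
  MOV R1, 105  → R1 = 105 (0b01101001)
  OR R2, R1   → R2 = 59 OR 105 = 123 (0b01111011)
Final: R2 = 123

123


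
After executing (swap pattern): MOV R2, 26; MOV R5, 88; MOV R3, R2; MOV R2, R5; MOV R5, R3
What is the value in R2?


Register state trace (swap pattern):
  MOV R2, 26  → R2 = 26
  MOV R5, 88  → R5 = 88
  MOV R3, R2  → R3 = 26  (save R2)
  MOV R2, R5  → R2 = 88  (R2 gets R5's value)
  MOV R5, R3  → R5 = 26  (R5 gets saved value)
Final: R2 = 88

88


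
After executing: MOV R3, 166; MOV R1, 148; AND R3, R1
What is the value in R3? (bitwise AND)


Register state trace:
  MOV R3, 166  → R3 = 166 (0b10100110)
  MOV R1, 148  → R1 = 148 (0b10010100)
  AND R3, R1  → R3 = 166 AND 148 = 132 (0b10000100)
Final: R3 = 132

132


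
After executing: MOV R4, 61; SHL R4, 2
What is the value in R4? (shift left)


Register state trace:
  MOV R4, 61  → R4 = 61
  SHL R4, 2  → R4 = 61 << 2 = 61 * 2^2 = 244
Final: R4 = 244

244


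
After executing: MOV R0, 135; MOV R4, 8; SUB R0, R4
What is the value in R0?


Register state trace:
  MOV R0, 135  → R0 = 135
  MOV R4, 8  → R4 = 8
  SUB R0, R4  → R0 = 135 - 8 = 127
Final: R0 = 127

127


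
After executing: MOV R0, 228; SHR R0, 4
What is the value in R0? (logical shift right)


Register state trace:
  MOV R0, 228  → R0 = 228
  SHR R0, 4  → R0 = 228 >> 4 = 228 // 2^4 = 14
Final: R0 = 14

14


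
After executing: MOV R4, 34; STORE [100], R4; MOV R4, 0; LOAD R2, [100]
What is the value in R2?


Register and memory trace:
  MOV R4, 34  → R4 = 34
  STORE [100], R4  → mem[100] = 34
  MOV R4, 0  → R4 = 0
  LOAD R2, [100]  → R2 = mem[100] = 34
Final: R2 = 34

34


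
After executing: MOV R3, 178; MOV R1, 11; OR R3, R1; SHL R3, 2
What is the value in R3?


Register state trace:
  MOV R3, 178  → R3 = 178 (0b10110010)
  MOV R1, 11  → R1 = 11 (0b00001011)
  OR R3, R1  → R3 = 178 OR 11 = 187 (0b10111011)
  SHL R3, 2  → R3 = 187 << 2 = 748
Final: R3 = 748

748


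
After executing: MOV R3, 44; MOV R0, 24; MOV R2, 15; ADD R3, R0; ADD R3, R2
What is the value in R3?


Register state trace:
  MOV R3, 44  → R3 = 44
  MOV R0, 24  → R0 = 24
  MOV R2, 15  → R2 = 15
  ADD R3, R0  → R3 = 44 + 24 = 68
  ADD R3, R2  → R3 = 68 + 15 = 83
Final: R3 = 83

83


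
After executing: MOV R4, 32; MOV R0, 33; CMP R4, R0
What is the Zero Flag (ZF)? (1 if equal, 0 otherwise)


Register state trace:
  MOV R4, 32  → R4 = 32
  MOV R0, 33  → R0 = 33
  CMP R4, R0  → computes 32 - 33 = -1
  Result is nonzero, so values are not equal
ZF = 0

0


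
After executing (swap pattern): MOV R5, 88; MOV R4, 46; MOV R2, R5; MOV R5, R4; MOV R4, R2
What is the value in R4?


Register state trace (swap pattern):
  MOV R5, 88  → R5 = 88
  MOV R4, 46  → R4 = 46
  MOV R2, R5  → R2 = 88  (save R5)
  MOV R5, R4  → R5 = 46  (R5 gets R4's value)
  MOV R4, R2  → R4 = 88  (R4 gets saved value)
Final: R4 = 88

88


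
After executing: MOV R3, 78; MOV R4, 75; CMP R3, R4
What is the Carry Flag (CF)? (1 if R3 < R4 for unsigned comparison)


Register state trace:
  MOV R3, 78  → R3 = 78
  MOV R4, 75  → R4 = 75
  CMP R3, R4  → unsigned 78 - 75: no borrow
  78 >= 75, so CF = 0
CF = 0

0


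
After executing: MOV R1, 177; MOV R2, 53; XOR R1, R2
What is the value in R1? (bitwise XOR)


Register state trace:
  MOV R1, 177  → R1 = 177 (0b10110001)
  MOV R2, 53  → R2 = 53 (0b00110101)
  XOR R1, R2  → R1 = 177 XOR 53 = 132 (0b10000100)
Final: R1 = 132

132


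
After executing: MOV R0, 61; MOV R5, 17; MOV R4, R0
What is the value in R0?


Register state trace:
  MOV R0, 61  → R0 = 61
  MOV R5, 17  → R5 = 17
  MOV R4, R0  → R4 = 61
Final: R0 = 61

61


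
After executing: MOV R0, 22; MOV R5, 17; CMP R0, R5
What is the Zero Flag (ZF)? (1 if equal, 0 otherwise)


Register state trace:
  MOV R0, 22  → R0 = 22
  MOV R5, 17  → R5 = 17
  CMP R0, R5  → computes 22 - 17 = 5
  Result is nonzero, so values are not equal
ZF = 0

0


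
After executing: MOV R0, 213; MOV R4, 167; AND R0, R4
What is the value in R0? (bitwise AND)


Register state trace:
  MOV R0, 213  → R0 = 213 (0b11010101)
  MOV R4, 167  → R4 = 167 (0b10100111)
  AND R0, R4  → R0 = 213 AND 167 = 133 (0b10000101)
Final: R0 = 133

133


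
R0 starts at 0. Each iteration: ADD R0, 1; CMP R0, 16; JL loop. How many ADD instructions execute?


Loop trace (R0 starts at 0, target 16, step 1):
  ADD #1: R0 = 0 + 1 = 1  → 1 < 16, loop
  ADD #2: R0 = 1 + 1 = 2  → 2 < 16, loop
  ADD #3: R0 = 2 + 1 = 3  → 3 < 16, loop
  ADD #4: R0 = 3 + 1 = 4  → 4 < 16, loop
  ADD #5: R0 = 4 + 1 = 5  → 5 < 16, loop
  ADD #6: R0 = 5 + 1 = 6  → 6 < 16, loop
  ADD #7: R0 = 6 + 1 = 7  → 7 < 16, loop
  ADD #8: R0 = 7 + 1 = 8  → 8 < 16, loop
  ADD #9: R0 = 8 + 1 = 9  → 9 < 16, loop
  ADD #10: R0 = 9 + 1 = 10  → 10 < 16, loop
  ADD #11: R0 = 10 + 1 = 11  → 11 < 16, loop
  ADD #12: R0 = 11 + 1 = 12  → 12 < 16, loop
  ADD #13: R0 = 12 + 1 = 13  → 13 < 16, loop
  ADD #14: R0 = 13 + 1 = 14  → 14 < 16, loop
  ADD #15: R0 = 14 + 1 = 15  → 15 < 16, loop
  ADD #16: R0 = 15 + 1 = 16  → 16 >= 16, exit
Total ADD instructions: 16

16


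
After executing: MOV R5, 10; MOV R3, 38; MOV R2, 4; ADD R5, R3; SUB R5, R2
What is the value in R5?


Register state trace:
  MOV R5, 10  → R5 = 10
  MOV R3, 38  → R3 = 38
  MOV R2, 4  → R2 = 4
  ADD R5, R3  → R5 = 10 + 38 = 48
  SUB R5, R2  → R5 = 48 - 4 = 44
Final: R5 = 44

44


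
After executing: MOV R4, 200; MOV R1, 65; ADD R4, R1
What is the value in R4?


Register state trace:
  MOV R4, 200  → R4 = 200
  MOV R1, 65  → R1 = 65
  ADD R4, R1  → R4 = 200 + 65 = 265
Final: R4 = 265

265


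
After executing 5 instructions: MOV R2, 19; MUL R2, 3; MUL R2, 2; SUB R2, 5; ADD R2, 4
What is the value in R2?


Register state trace:
  MOV R2, 19  → R2 = 19
  MUL R2, 3  → R2 = 19 * 3 = 57
  MUL R2, 2  → R2 = 57 * 2 = 114
  SUB R2, 5  → R2 = 114 - 5 = 109
  ADD R2, 4  → R2 = 109 + 4 = 113
Final: R2 = 113

113


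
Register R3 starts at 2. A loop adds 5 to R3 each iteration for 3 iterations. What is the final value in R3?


Starting value: R3 = 2
  Iter 1: R3 = 2 + 5 = 7
  Iter 2: R3 = 7 + 5 = 12
  Iter 3: R3 = 12 + 5 = 17
Final: R3 = 17

17


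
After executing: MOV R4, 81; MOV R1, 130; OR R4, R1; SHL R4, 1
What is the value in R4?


Register state trace:
  MOV R4, 81  → R4 = 81 (0b01010001)
  MOV R1, 130  → R1 = 130 (0b10000010)
  OR R4, R1  → R4 = 81 OR 130 = 211 (0b11010011)
  SHL R4, 1  → R4 = 211 << 1 = 422
Final: R4 = 422

422


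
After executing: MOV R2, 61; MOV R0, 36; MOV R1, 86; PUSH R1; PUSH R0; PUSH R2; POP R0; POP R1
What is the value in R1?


Stack trace (top is rightmost):
  MOV R2, 61  → R2 = 61
  MOV R0, 36  → R0 = 36
  MOV R1, 86  → R1 = 86
  PUSH R1  → stack: [86]
  PUSH R0  → stack: [86, 36]
  PUSH R2  → stack: [86, 36, 61]
  POP R0  → R0 = 61, stack: [86, 36]
  POP R1  → R1 = 36, stack: [86]
Final: R1 = 36

36


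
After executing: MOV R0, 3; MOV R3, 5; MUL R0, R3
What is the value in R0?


Register state trace:
  MOV R0, 3  → R0 = 3
  MOV R3, 5  → R3 = 5
  MUL R0, R3  → R0 = 3 * 5 = 15
Final: R0 = 15

15


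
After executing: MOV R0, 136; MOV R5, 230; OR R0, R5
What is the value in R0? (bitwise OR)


Register state trace:
  MOV R0, 136  → R0 = 136 (0b10001000)
  MOV R5, 230  → R5 = 230 (0b11100110)
  OR R0, R5   → R0 = 136 OR 230 = 238 (0b11101110)
Final: R0 = 238

238


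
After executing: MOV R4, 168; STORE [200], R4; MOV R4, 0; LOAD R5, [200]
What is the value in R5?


Register and memory trace:
  MOV R4, 168  → R4 = 168
  STORE [200], R4  → mem[200] = 168
  MOV R4, 0  → R4 = 0
  LOAD R5, [200]  → R5 = mem[200] = 168
Final: R5 = 168

168


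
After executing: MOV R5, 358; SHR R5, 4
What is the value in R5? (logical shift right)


Register state trace:
  MOV R5, 358  → R5 = 358
  SHR R5, 4  → R5 = 358 >> 4 = 358 // 2^4 = 22
Final: R5 = 22

22


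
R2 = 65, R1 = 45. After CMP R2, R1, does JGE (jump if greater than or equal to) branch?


Trace:
  R2 = 65, R1 = 45
  CMP R2, R1  → compares 65 vs 45
  JGE checks: is 65 greater than or equal to 45?
  65 > 45, so condition is true
Branch taken: Yes

Yes


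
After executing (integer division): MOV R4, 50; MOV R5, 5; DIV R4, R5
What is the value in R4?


Register state trace:
  MOV R4, 50  → R4 = 50
  MOV R5, 5  → R5 = 5
  DIV R4, R5  → R4 = 50 // 5 = 10
Final: R4 = 10

10


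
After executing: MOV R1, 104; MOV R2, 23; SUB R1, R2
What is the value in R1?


Register state trace:
  MOV R1, 104  → R1 = 104
  MOV R2, 23  → R2 = 23
  SUB R1, R2  → R1 = 104 - 23 = 81
Final: R1 = 81

81


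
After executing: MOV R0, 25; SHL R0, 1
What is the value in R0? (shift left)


Register state trace:
  MOV R0, 25  → R0 = 25
  SHL R0, 1  → R0 = 25 << 1 = 25 * 2^1 = 50
Final: R0 = 50

50


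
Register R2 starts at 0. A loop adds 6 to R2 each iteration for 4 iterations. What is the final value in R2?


Starting value: R2 = 0
  Iter 1: R2 = 0 + 6 = 6
  Iter 2: R2 = 6 + 6 = 12
  Iter 3: R2 = 12 + 6 = 18
  Iter 4: R2 = 18 + 6 = 24
Final: R2 = 24

24


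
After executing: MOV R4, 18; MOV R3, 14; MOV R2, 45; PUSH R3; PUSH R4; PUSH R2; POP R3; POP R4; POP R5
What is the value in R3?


Stack trace (top is rightmost):
  MOV R4, 18  → R4 = 18
  MOV R3, 14  → R3 = 14
  MOV R2, 45  → R2 = 45
  PUSH R3  → stack: [14]
  PUSH R4  → stack: [14, 18]
  PUSH R2  → stack: [14, 18, 45]
  POP R3  → R3 = 45, stack: [14, 18]
  POP R4  → R4 = 18, stack: [14]
  POP R5  → R5 = 14, stack: []
Final: R3 = 45

45


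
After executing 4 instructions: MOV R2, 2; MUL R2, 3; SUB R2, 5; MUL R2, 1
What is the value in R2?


Register state trace:
  MOV R2, 2  → R2 = 2
  MUL R2, 3  → R2 = 2 * 3 = 6
  SUB R2, 5  → R2 = 6 - 5 = 1
  MUL R2, 1  → R2 = 1 * 1 = 1
Final: R2 = 1

1


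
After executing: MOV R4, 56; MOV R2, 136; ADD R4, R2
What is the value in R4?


Register state trace:
  MOV R4, 56  → R4 = 56
  MOV R2, 136  → R2 = 136
  ADD R4, R2  → R4 = 56 + 136 = 192
Final: R4 = 192

192


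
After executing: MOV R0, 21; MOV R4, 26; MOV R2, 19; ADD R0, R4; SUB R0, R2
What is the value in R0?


Register state trace:
  MOV R0, 21  → R0 = 21
  MOV R4, 26  → R4 = 26
  MOV R2, 19  → R2 = 19
  ADD R0, R4  → R0 = 21 + 26 = 47
  SUB R0, R2  → R0 = 47 - 19 = 28
Final: R0 = 28

28


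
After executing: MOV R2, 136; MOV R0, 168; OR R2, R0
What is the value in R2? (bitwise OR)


Register state trace:
  MOV R2, 136  → R2 = 136 (0b10001000)
  MOV R0, 168  → R0 = 168 (0b10101000)
  OR R2, R0   → R2 = 136 OR 168 = 168 (0b10101000)
Final: R2 = 168

168


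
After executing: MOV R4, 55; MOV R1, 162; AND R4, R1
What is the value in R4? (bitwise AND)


Register state trace:
  MOV R4, 55  → R4 = 55 (0b00110111)
  MOV R1, 162  → R1 = 162 (0b10100010)
  AND R4, R1  → R4 = 55 AND 162 = 34 (0b00100010)
Final: R4 = 34

34


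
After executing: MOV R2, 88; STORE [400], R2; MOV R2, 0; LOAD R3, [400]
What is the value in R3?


Register and memory trace:
  MOV R2, 88  → R2 = 88
  STORE [400], R2  → mem[400] = 88
  MOV R2, 0  → R2 = 0
  LOAD R3, [400]  → R3 = mem[400] = 88
Final: R3 = 88

88


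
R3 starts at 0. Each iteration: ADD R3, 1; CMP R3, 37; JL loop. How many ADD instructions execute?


Loop trace (R3 starts at 0, target 37, step 1):
  ADD #1: R3 = 0 + 1 = 1  → 1 < 37, loop
  ADD #2: R3 = 1 + 1 = 2  → 2 < 37, loop
  ADD #3: R3 = 2 + 1 = 3  → 3 < 37, loop
  ADD #4: R3 = 3 + 1 = 4  → 4 < 37, loop
  ADD #5: R3 = 4 + 1 = 5  → 5 < 37, loop
  ADD #6: R3 = 5 + 1 = 6  → 6 < 37, loop
  ADD #7: R3 = 6 + 1 = 7  → 7 < 37, loop
  ADD #8: R3 = 7 + 1 = 8  → 8 < 37, loop
  ADD #9: R3 = 8 + 1 = 9  → 9 < 37, loop
  ADD #10: R3 = 9 + 1 = 10  → 10 < 37, loop
  ADD #11: R3 = 10 + 1 = 11  → 11 < 37, loop
  ADD #12: R3 = 11 + 1 = 12  → 12 < 37, loop
  ADD #13: R3 = 12 + 1 = 13  → 13 < 37, loop
  ADD #14: R3 = 13 + 1 = 14  → 14 < 37, loop
  ADD #15: R3 = 14 + 1 = 15  → 15 < 37, loop
  ADD #16: R3 = 15 + 1 = 16  → 16 < 37, loop
  ADD #17: R3 = 16 + 1 = 17  → 17 < 37, loop
  ADD #18: R3 = 17 + 1 = 18  → 18 < 37, loop
  ADD #19: R3 = 18 + 1 = 19  → 19 < 37, loop
  ADD #20: R3 = 19 + 1 = 20  → 20 < 37, loop
  ADD #21: R3 = 20 + 1 = 21  → 21 < 37, loop
  ADD #22: R3 = 21 + 1 = 22  → 22 < 37, loop
  ADD #23: R3 = 22 + 1 = 23  → 23 < 37, loop
  ADD #24: R3 = 23 + 1 = 24  → 24 < 37, loop
  ADD #25: R3 = 24 + 1 = 25  → 25 < 37, loop
  ADD #26: R3 = 25 + 1 = 26  → 26 < 37, loop
  ADD #27: R3 = 26 + 1 = 27  → 27 < 37, loop
  ADD #28: R3 = 27 + 1 = 28  → 28 < 37, loop
  ADD #29: R3 = 28 + 1 = 29  → 29 < 37, loop
  ADD #30: R3 = 29 + 1 = 30  → 30 < 37, loop
  ADD #31: R3 = 30 + 1 = 31  → 31 < 37, loop
  ADD #32: R3 = 31 + 1 = 32  → 32 < 37, loop
  ADD #33: R3 = 32 + 1 = 33  → 33 < 37, loop
  ADD #34: R3 = 33 + 1 = 34  → 34 < 37, loop
  ADD #35: R3 = 34 + 1 = 35  → 35 < 37, loop
  ADD #36: R3 = 35 + 1 = 36  → 36 < 37, loop
  ADD #37: R3 = 36 + 1 = 37  → 37 >= 37, exit
Total ADD instructions: 37

37


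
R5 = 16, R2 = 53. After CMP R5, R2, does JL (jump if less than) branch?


Trace:
  R5 = 16, R2 = 53
  CMP R5, R2  → compares 16 vs 53
  JL checks: is 16 less than 53?
  16 < 53, so condition is true
Branch taken: Yes

Yes


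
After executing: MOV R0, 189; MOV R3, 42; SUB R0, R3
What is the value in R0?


Register state trace:
  MOV R0, 189  → R0 = 189
  MOV R3, 42  → R3 = 42
  SUB R0, R3  → R0 = 189 - 42 = 147
Final: R0 = 147

147


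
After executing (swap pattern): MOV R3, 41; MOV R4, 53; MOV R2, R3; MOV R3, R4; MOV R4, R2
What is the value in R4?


Register state trace (swap pattern):
  MOV R3, 41  → R3 = 41
  MOV R4, 53  → R4 = 53
  MOV R2, R3  → R2 = 41  (save R3)
  MOV R3, R4  → R3 = 53  (R3 gets R4's value)
  MOV R4, R2  → R4 = 41  (R4 gets saved value)
Final: R4 = 41

41


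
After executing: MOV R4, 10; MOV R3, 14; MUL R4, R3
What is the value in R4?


Register state trace:
  MOV R4, 10  → R4 = 10
  MOV R3, 14  → R3 = 14
  MUL R4, R3  → R4 = 10 * 14 = 140
Final: R4 = 140

140


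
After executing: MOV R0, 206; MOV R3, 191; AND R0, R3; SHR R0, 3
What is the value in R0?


Register state trace:
  MOV R0, 206  → R0 = 206 (0b11001110)
  MOV R3, 191  → R3 = 191 (0b10111111)
  AND R0, R3  → R0 = 206 AND 191 = 142 (0b10001110)
  SHR R0, 3  → R0 = 142 >> 3 = 17
Final: R0 = 17

17


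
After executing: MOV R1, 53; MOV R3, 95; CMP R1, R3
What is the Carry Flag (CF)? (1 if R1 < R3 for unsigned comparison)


Register state trace:
  MOV R1, 53  → R1 = 53
  MOV R3, 95  → R3 = 95
  CMP R1, R3  → unsigned 53 - 95: borrow occurs
  53 < 95, so CF = 1
CF = 1

1


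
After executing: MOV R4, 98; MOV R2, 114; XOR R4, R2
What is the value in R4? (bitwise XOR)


Register state trace:
  MOV R4, 98  → R4 = 98 (0b01100010)
  MOV R2, 114  → R2 = 114 (0b01110010)
  XOR R4, R2  → R4 = 98 XOR 114 = 16 (0b00010000)
Final: R4 = 16

16


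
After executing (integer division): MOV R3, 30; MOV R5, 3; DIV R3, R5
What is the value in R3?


Register state trace:
  MOV R3, 30  → R3 = 30
  MOV R5, 3  → R5 = 3
  DIV R3, R5  → R3 = 30 // 3 = 10
Final: R3 = 10

10


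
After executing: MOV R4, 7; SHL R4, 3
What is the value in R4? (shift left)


Register state trace:
  MOV R4, 7  → R4 = 7
  SHL R4, 3  → R4 = 7 << 3 = 7 * 2^3 = 56
Final: R4 = 56

56


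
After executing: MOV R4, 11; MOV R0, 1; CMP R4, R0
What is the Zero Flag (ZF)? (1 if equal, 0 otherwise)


Register state trace:
  MOV R4, 11  → R4 = 11
  MOV R0, 1  → R0 = 1
  CMP R4, R0  → computes 11 - 1 = 10
  Result is nonzero, so values are not equal
ZF = 0

0


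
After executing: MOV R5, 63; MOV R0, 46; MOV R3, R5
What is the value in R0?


Register state trace:
  MOV R5, 63  → R5 = 63
  MOV R0, 46  → R0 = 46
  MOV R3, R5  → R3 = 63
Final: R0 = 46

46


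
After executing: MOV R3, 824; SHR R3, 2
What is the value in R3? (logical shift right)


Register state trace:
  MOV R3, 824  → R3 = 824
  SHR R3, 2  → R3 = 824 >> 2 = 824 // 2^2 = 206
Final: R3 = 206

206


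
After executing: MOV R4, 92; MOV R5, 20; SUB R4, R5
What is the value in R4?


Register state trace:
  MOV R4, 92  → R4 = 92
  MOV R5, 20  → R5 = 20
  SUB R4, R5  → R4 = 92 - 20 = 72
Final: R4 = 72

72


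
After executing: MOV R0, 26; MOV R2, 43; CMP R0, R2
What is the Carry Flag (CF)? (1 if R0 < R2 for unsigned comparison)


Register state trace:
  MOV R0, 26  → R0 = 26
  MOV R2, 43  → R2 = 43
  CMP R0, R2  → unsigned 26 - 43: borrow occurs
  26 < 43, so CF = 1
CF = 1

1


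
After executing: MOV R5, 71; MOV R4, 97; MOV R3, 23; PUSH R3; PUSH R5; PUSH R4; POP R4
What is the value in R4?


Stack trace (top is rightmost):
  MOV R5, 71  → R5 = 71
  MOV R4, 97  → R4 = 97
  MOV R3, 23  → R3 = 23
  PUSH R3  → stack: [23]
  PUSH R5  → stack: [23, 71]
  PUSH R4  → stack: [23, 71, 97]
  POP R4  → R4 = 97, stack: [23, 71]
Final: R4 = 97

97


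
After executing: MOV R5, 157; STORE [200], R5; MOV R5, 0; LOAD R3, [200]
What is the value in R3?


Register and memory trace:
  MOV R5, 157  → R5 = 157
  STORE [200], R5  → mem[200] = 157
  MOV R5, 0  → R5 = 0
  LOAD R3, [200]  → R3 = mem[200] = 157
Final: R3 = 157

157


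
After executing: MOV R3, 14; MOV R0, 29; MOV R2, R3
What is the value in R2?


Register state trace:
  MOV R3, 14  → R3 = 14
  MOV R0, 29  → R0 = 29
  MOV R2, R3  → R2 = 14
Final: R2 = 14

14


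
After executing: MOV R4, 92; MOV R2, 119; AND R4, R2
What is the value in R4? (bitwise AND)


Register state trace:
  MOV R4, 92  → R4 = 92 (0b01011100)
  MOV R2, 119  → R2 = 119 (0b01110111)
  AND R4, R2  → R4 = 92 AND 119 = 84 (0b01010100)
Final: R4 = 84

84


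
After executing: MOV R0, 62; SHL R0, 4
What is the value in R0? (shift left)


Register state trace:
  MOV R0, 62  → R0 = 62
  SHL R0, 4  → R0 = 62 << 4 = 62 * 2^4 = 992
Final: R0 = 992

992


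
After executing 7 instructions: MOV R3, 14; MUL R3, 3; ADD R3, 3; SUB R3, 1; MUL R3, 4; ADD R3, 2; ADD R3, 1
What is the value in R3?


Register state trace:
  MOV R3, 14  → R3 = 14
  MUL R3, 3  → R3 = 14 * 3 = 42
  ADD R3, 3  → R3 = 42 + 3 = 45
  SUB R3, 1  → R3 = 45 - 1 = 44
  MUL R3, 4  → R3 = 44 * 4 = 176
  ADD R3, 2  → R3 = 176 + 2 = 178
  ADD R3, 1  → R3 = 178 + 1 = 179
Final: R3 = 179

179


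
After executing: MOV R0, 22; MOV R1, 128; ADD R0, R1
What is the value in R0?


Register state trace:
  MOV R0, 22  → R0 = 22
  MOV R1, 128  → R1 = 128
  ADD R0, R1  → R0 = 22 + 128 = 150
Final: R0 = 150

150


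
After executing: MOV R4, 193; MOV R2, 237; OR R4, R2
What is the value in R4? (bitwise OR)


Register state trace:
  MOV R4, 193  → R4 = 193 (0b11000001)
  MOV R2, 237  → R2 = 237 (0b11101101)
  OR R4, R2   → R4 = 193 OR 237 = 237 (0b11101101)
Final: R4 = 237

237


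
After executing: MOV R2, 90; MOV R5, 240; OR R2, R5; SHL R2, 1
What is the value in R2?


Register state trace:
  MOV R2, 90  → R2 = 90 (0b01011010)
  MOV R5, 240  → R5 = 240 (0b11110000)
  OR R2, R5  → R2 = 90 OR 240 = 250 (0b11111010)
  SHL R2, 1  → R2 = 250 << 1 = 500
Final: R2 = 500

500


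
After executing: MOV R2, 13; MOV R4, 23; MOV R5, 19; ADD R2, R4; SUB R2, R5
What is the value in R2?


Register state trace:
  MOV R2, 13  → R2 = 13
  MOV R4, 23  → R4 = 23
  MOV R5, 19  → R5 = 19
  ADD R2, R4  → R2 = 13 + 23 = 36
  SUB R2, R5  → R2 = 36 - 19 = 17
Final: R2 = 17

17


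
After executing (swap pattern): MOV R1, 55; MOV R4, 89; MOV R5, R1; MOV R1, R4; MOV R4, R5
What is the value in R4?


Register state trace (swap pattern):
  MOV R1, 55  → R1 = 55
  MOV R4, 89  → R4 = 89
  MOV R5, R1  → R5 = 55  (save R1)
  MOV R1, R4  → R1 = 89  (R1 gets R4's value)
  MOV R4, R5  → R4 = 55  (R4 gets saved value)
Final: R4 = 55

55


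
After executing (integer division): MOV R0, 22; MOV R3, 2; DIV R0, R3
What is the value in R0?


Register state trace:
  MOV R0, 22  → R0 = 22
  MOV R3, 2  → R3 = 2
  DIV R0, R3  → R0 = 22 // 2 = 11
Final: R0 = 11

11


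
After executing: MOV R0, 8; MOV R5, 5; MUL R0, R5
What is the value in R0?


Register state trace:
  MOV R0, 8  → R0 = 8
  MOV R5, 5  → R5 = 5
  MUL R0, R5  → R0 = 8 * 5 = 40
Final: R0 = 40

40


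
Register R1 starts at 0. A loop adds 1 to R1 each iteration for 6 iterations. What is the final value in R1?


Starting value: R1 = 0
  Iter 1: R1 = 0 + 1 = 1
  Iter 2: R1 = 1 + 1 = 2
  Iter 3: R1 = 2 + 1 = 3
  Iter 4: R1 = 3 + 1 = 4
  Iter 5: R1 = 4 + 1 = 5
  Iter 6: R1 = 5 + 1 = 6
Final: R1 = 6

6


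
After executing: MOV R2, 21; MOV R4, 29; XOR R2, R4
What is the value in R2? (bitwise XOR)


Register state trace:
  MOV R2, 21  → R2 = 21 (0b00010101)
  MOV R4, 29  → R4 = 29 (0b00011101)
  XOR R2, R4  → R2 = 21 XOR 29 = 8 (0b00001000)
Final: R2 = 8

8


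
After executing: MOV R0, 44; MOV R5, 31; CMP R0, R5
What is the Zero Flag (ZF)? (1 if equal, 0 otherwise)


Register state trace:
  MOV R0, 44  → R0 = 44
  MOV R5, 31  → R5 = 31
  CMP R0, R5  → computes 44 - 31 = 13
  Result is nonzero, so values are not equal
ZF = 0

0


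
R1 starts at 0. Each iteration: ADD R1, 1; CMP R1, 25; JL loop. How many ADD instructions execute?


Loop trace (R1 starts at 0, target 25, step 1):
  ADD #1: R1 = 0 + 1 = 1  → 1 < 25, loop
  ADD #2: R1 = 1 + 1 = 2  → 2 < 25, loop
  ADD #3: R1 = 2 + 1 = 3  → 3 < 25, loop
  ADD #4: R1 = 3 + 1 = 4  → 4 < 25, loop
  ADD #5: R1 = 4 + 1 = 5  → 5 < 25, loop
  ADD #6: R1 = 5 + 1 = 6  → 6 < 25, loop
  ADD #7: R1 = 6 + 1 = 7  → 7 < 25, loop
  ADD #8: R1 = 7 + 1 = 8  → 8 < 25, loop
  ADD #9: R1 = 8 + 1 = 9  → 9 < 25, loop
  ADD #10: R1 = 9 + 1 = 10  → 10 < 25, loop
  ADD #11: R1 = 10 + 1 = 11  → 11 < 25, loop
  ADD #12: R1 = 11 + 1 = 12  → 12 < 25, loop
  ADD #13: R1 = 12 + 1 = 13  → 13 < 25, loop
  ADD #14: R1 = 13 + 1 = 14  → 14 < 25, loop
  ADD #15: R1 = 14 + 1 = 15  → 15 < 25, loop
  ADD #16: R1 = 15 + 1 = 16  → 16 < 25, loop
  ADD #17: R1 = 16 + 1 = 17  → 17 < 25, loop
  ADD #18: R1 = 17 + 1 = 18  → 18 < 25, loop
  ADD #19: R1 = 18 + 1 = 19  → 19 < 25, loop
  ADD #20: R1 = 19 + 1 = 20  → 20 < 25, loop
  ADD #21: R1 = 20 + 1 = 21  → 21 < 25, loop
  ADD #22: R1 = 21 + 1 = 22  → 22 < 25, loop
  ADD #23: R1 = 22 + 1 = 23  → 23 < 25, loop
  ADD #24: R1 = 23 + 1 = 24  → 24 < 25, loop
  ADD #25: R1 = 24 + 1 = 25  → 25 >= 25, exit
Total ADD instructions: 25

25


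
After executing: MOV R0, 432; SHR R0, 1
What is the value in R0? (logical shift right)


Register state trace:
  MOV R0, 432  → R0 = 432
  SHR R0, 1  → R0 = 432 >> 1 = 432 // 2^1 = 216
Final: R0 = 216

216


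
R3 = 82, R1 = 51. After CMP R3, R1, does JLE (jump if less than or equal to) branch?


Trace:
  R3 = 82, R1 = 51
  CMP R3, R1  → compares 82 vs 51
  JLE checks: is 82 less than or equal to 51?
  82 > 51, so condition is false
Branch taken: No

No


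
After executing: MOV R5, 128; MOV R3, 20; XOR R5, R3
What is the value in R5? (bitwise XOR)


Register state trace:
  MOV R5, 128  → R5 = 128 (0b10000000)
  MOV R3, 20  → R3 = 20 (0b00010100)
  XOR R5, R3  → R5 = 128 XOR 20 = 148 (0b10010100)
Final: R5 = 148

148


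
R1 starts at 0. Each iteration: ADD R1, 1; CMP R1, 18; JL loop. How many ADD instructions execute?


Loop trace (R1 starts at 0, target 18, step 1):
  ADD #1: R1 = 0 + 1 = 1  → 1 < 18, loop
  ADD #2: R1 = 1 + 1 = 2  → 2 < 18, loop
  ADD #3: R1 = 2 + 1 = 3  → 3 < 18, loop
  ADD #4: R1 = 3 + 1 = 4  → 4 < 18, loop
  ADD #5: R1 = 4 + 1 = 5  → 5 < 18, loop
  ADD #6: R1 = 5 + 1 = 6  → 6 < 18, loop
  ADD #7: R1 = 6 + 1 = 7  → 7 < 18, loop
  ADD #8: R1 = 7 + 1 = 8  → 8 < 18, loop
  ADD #9: R1 = 8 + 1 = 9  → 9 < 18, loop
  ADD #10: R1 = 9 + 1 = 10  → 10 < 18, loop
  ADD #11: R1 = 10 + 1 = 11  → 11 < 18, loop
  ADD #12: R1 = 11 + 1 = 12  → 12 < 18, loop
  ADD #13: R1 = 12 + 1 = 13  → 13 < 18, loop
  ADD #14: R1 = 13 + 1 = 14  → 14 < 18, loop
  ADD #15: R1 = 14 + 1 = 15  → 15 < 18, loop
  ADD #16: R1 = 15 + 1 = 16  → 16 < 18, loop
  ADD #17: R1 = 16 + 1 = 17  → 17 < 18, loop
  ADD #18: R1 = 17 + 1 = 18  → 18 >= 18, exit
Total ADD instructions: 18

18


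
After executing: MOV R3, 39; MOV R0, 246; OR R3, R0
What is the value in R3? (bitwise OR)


Register state trace:
  MOV R3, 39  → R3 = 39 (0b00100111)
  MOV R0, 246  → R0 = 246 (0b11110110)
  OR R3, R0   → R3 = 39 OR 246 = 247 (0b11110111)
Final: R3 = 247

247


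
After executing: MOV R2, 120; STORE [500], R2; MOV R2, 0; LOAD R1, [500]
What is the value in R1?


Register and memory trace:
  MOV R2, 120  → R2 = 120
  STORE [500], R2  → mem[500] = 120
  MOV R2, 0  → R2 = 0
  LOAD R1, [500]  → R1 = mem[500] = 120
Final: R1 = 120

120


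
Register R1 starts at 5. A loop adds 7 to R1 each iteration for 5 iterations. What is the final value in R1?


Starting value: R1 = 5
  Iter 1: R1 = 5 + 7 = 12
  Iter 2: R1 = 12 + 7 = 19
  Iter 3: R1 = 19 + 7 = 26
  Iter 4: R1 = 26 + 7 = 33
  Iter 5: R1 = 33 + 7 = 40
Final: R1 = 40

40


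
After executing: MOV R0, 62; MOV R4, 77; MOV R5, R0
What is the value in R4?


Register state trace:
  MOV R0, 62  → R0 = 62
  MOV R4, 77  → R4 = 77
  MOV R5, R0  → R5 = 62
Final: R4 = 77

77


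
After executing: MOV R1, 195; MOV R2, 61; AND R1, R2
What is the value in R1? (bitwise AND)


Register state trace:
  MOV R1, 195  → R1 = 195 (0b11000011)
  MOV R2, 61  → R2 = 61 (0b00111101)
  AND R1, R2  → R1 = 195 AND 61 = 1 (0b00000001)
Final: R1 = 1

1


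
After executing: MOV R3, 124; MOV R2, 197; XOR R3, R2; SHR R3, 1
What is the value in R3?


Register state trace:
  MOV R3, 124  → R3 = 124 (0b01111100)
  MOV R2, 197  → R2 = 197 (0b11000101)
  XOR R3, R2  → R3 = 124 XOR 197 = 185 (0b10111001)
  SHR R3, 1  → R3 = 185 >> 1 = 92
Final: R3 = 92

92


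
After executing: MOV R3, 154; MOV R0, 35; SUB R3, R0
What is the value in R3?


Register state trace:
  MOV R3, 154  → R3 = 154
  MOV R0, 35  → R0 = 35
  SUB R3, R0  → R3 = 154 - 35 = 119
Final: R3 = 119

119


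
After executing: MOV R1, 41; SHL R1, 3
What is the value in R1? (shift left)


Register state trace:
  MOV R1, 41  → R1 = 41
  SHL R1, 3  → R1 = 41 << 3 = 41 * 2^3 = 328
Final: R1 = 328

328


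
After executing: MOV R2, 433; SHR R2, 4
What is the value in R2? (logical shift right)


Register state trace:
  MOV R2, 433  → R2 = 433
  SHR R2, 4  → R2 = 433 >> 4 = 433 // 2^4 = 27
Final: R2 = 27

27


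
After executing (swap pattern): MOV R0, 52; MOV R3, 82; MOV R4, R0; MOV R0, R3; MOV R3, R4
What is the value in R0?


Register state trace (swap pattern):
  MOV R0, 52  → R0 = 52
  MOV R3, 82  → R3 = 82
  MOV R4, R0  → R4 = 52  (save R0)
  MOV R0, R3  → R0 = 82  (R0 gets R3's value)
  MOV R3, R4  → R3 = 52  (R3 gets saved value)
Final: R0 = 82

82


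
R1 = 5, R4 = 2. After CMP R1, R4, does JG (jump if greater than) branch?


Trace:
  R1 = 5, R4 = 2
  CMP R1, R4  → compares 5 vs 2
  JG checks: is 5 greater than 2?
  5 > 2, so condition is true
Branch taken: Yes

Yes


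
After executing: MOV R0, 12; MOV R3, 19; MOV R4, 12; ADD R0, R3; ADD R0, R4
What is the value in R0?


Register state trace:
  MOV R0, 12  → R0 = 12
  MOV R3, 19  → R3 = 19
  MOV R4, 12  → R4 = 12
  ADD R0, R3  → R0 = 12 + 19 = 31
  ADD R0, R4  → R0 = 31 + 12 = 43
Final: R0 = 43

43


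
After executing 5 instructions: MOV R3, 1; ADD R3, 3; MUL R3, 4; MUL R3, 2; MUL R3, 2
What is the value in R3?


Register state trace:
  MOV R3, 1  → R3 = 1
  ADD R3, 3  → R3 = 1 + 3 = 4
  MUL R3, 4  → R3 = 4 * 4 = 16
  MUL R3, 2  → R3 = 16 * 2 = 32
  MUL R3, 2  → R3 = 32 * 2 = 64
Final: R3 = 64

64


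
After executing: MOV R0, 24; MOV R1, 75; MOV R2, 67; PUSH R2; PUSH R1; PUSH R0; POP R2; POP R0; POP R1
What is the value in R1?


Stack trace (top is rightmost):
  MOV R0, 24  → R0 = 24
  MOV R1, 75  → R1 = 75
  MOV R2, 67  → R2 = 67
  PUSH R2  → stack: [67]
  PUSH R1  → stack: [67, 75]
  PUSH R0  → stack: [67, 75, 24]
  POP R2  → R2 = 24, stack: [67, 75]
  POP R0  → R0 = 75, stack: [67]
  POP R1  → R1 = 67, stack: []
Final: R1 = 67

67


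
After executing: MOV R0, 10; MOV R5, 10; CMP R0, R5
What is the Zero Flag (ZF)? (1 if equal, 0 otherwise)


Register state trace:
  MOV R0, 10  → R0 = 10
  MOV R5, 10  → R5 = 10
  CMP R0, R5  → computes 10 - 10 = 0
  Result is zero, so values are equal
ZF = 1

1


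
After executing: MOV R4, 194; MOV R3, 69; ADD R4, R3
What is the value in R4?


Register state trace:
  MOV R4, 194  → R4 = 194
  MOV R3, 69  → R3 = 69
  ADD R4, R3  → R4 = 194 + 69 = 263
Final: R4 = 263

263


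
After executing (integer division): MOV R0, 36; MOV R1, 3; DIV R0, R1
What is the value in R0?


Register state trace:
  MOV R0, 36  → R0 = 36
  MOV R1, 3  → R1 = 3
  DIV R0, R1  → R0 = 36 // 3 = 12
Final: R0 = 12

12


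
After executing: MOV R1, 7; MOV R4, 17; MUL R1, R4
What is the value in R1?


Register state trace:
  MOV R1, 7  → R1 = 7
  MOV R4, 17  → R4 = 17
  MUL R1, R4  → R1 = 7 * 17 = 119
Final: R1 = 119

119


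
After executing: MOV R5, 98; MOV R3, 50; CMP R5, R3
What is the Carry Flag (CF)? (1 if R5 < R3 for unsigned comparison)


Register state trace:
  MOV R5, 98  → R5 = 98
  MOV R3, 50  → R3 = 50
  CMP R5, R3  → unsigned 98 - 50: no borrow
  98 >= 50, so CF = 0
CF = 0

0


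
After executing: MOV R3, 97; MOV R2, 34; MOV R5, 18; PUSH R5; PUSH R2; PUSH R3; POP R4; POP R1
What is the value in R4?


Stack trace (top is rightmost):
  MOV R3, 97  → R3 = 97
  MOV R2, 34  → R2 = 34
  MOV R5, 18  → R5 = 18
  PUSH R5  → stack: [18]
  PUSH R2  → stack: [18, 34]
  PUSH R3  → stack: [18, 34, 97]
  POP R4  → R4 = 97, stack: [18, 34]
  POP R1  → R1 = 34, stack: [18]
Final: R4 = 97

97


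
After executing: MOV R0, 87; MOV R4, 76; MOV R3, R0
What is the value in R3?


Register state trace:
  MOV R0, 87  → R0 = 87
  MOV R4, 76  → R4 = 76
  MOV R3, R0  → R3 = 87
Final: R3 = 87

87


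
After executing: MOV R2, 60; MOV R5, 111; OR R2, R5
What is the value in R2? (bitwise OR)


Register state trace:
  MOV R2, 60  → R2 = 60 (0b00111100)
  MOV R5, 111  → R5 = 111 (0b01101111)
  OR R2, R5   → R2 = 60 OR 111 = 127 (0b01111111)
Final: R2 = 127

127


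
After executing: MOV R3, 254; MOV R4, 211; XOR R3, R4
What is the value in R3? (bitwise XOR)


Register state trace:
  MOV R3, 254  → R3 = 254 (0b11111110)
  MOV R4, 211  → R4 = 211 (0b11010011)
  XOR R3, R4  → R3 = 254 XOR 211 = 45 (0b00101101)
Final: R3 = 45

45


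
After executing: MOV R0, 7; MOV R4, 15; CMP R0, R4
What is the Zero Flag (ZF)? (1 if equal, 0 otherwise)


Register state trace:
  MOV R0, 7  → R0 = 7
  MOV R4, 15  → R4 = 15
  CMP R0, R4  → computes 7 - 15 = -8
  Result is nonzero, so values are not equal
ZF = 0

0


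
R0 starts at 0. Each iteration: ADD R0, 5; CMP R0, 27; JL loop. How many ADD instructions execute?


Loop trace (R0 starts at 0, target 27, step 5):
  ADD #1: R0 = 0 + 5 = 5  → 5 < 27, loop
  ADD #2: R0 = 5 + 5 = 10  → 10 < 27, loop
  ADD #3: R0 = 10 + 5 = 15  → 15 < 27, loop
  ADD #4: R0 = 15 + 5 = 20  → 20 < 27, loop
  ADD #5: R0 = 20 + 5 = 25  → 25 < 27, loop
  ADD #6: R0 = 25 + 5 = 30  → 30 >= 27, exit
Total ADD instructions: 6

6


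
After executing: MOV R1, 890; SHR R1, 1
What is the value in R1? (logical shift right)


Register state trace:
  MOV R1, 890  → R1 = 890
  SHR R1, 1  → R1 = 890 >> 1 = 890 // 2^1 = 445
Final: R1 = 445

445


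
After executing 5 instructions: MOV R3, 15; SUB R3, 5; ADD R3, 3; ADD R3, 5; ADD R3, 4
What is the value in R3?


Register state trace:
  MOV R3, 15  → R3 = 15
  SUB R3, 5  → R3 = 15 - 5 = 10
  ADD R3, 3  → R3 = 10 + 3 = 13
  ADD R3, 5  → R3 = 13 + 5 = 18
  ADD R3, 4  → R3 = 18 + 4 = 22
Final: R3 = 22

22


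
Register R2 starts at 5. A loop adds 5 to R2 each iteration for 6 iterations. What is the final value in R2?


Starting value: R2 = 5
  Iter 1: R2 = 5 + 5 = 10
  Iter 2: R2 = 10 + 5 = 15
  Iter 3: R2 = 15 + 5 = 20
  Iter 4: R2 = 20 + 5 = 25
  Iter 5: R2 = 25 + 5 = 30
  Iter 6: R2 = 30 + 5 = 35
Final: R2 = 35

35


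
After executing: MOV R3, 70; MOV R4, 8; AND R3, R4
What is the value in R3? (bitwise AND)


Register state trace:
  MOV R3, 70  → R3 = 70 (0b01000110)
  MOV R4, 8  → R4 = 8 (0b00001000)
  AND R3, R4  → R3 = 70 AND 8 = 0 (0b00000000)
Final: R3 = 0

0


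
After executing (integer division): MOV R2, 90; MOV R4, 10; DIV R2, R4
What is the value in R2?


Register state trace:
  MOV R2, 90  → R2 = 90
  MOV R4, 10  → R4 = 10
  DIV R2, R4  → R2 = 90 // 10 = 9
Final: R2 = 9

9


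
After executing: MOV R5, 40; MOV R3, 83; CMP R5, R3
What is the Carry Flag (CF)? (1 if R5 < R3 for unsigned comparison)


Register state trace:
  MOV R5, 40  → R5 = 40
  MOV R3, 83  → R3 = 83
  CMP R5, R3  → unsigned 40 - 83: borrow occurs
  40 < 83, so CF = 1
CF = 1

1


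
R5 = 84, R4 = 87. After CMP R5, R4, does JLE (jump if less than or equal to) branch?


Trace:
  R5 = 84, R4 = 87
  CMP R5, R4  → compares 84 vs 87
  JLE checks: is 84 less than or equal to 87?
  84 < 87, so condition is true
Branch taken: Yes

Yes


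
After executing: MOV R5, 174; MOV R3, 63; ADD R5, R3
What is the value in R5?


Register state trace:
  MOV R5, 174  → R5 = 174
  MOV R3, 63  → R3 = 63
  ADD R5, R3  → R5 = 174 + 63 = 237
Final: R5 = 237

237


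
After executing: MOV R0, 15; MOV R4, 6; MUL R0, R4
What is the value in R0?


Register state trace:
  MOV R0, 15  → R0 = 15
  MOV R4, 6  → R4 = 6
  MUL R0, R4  → R0 = 15 * 6 = 90
Final: R0 = 90

90


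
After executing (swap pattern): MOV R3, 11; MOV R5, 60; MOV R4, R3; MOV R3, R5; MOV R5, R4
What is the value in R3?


Register state trace (swap pattern):
  MOV R3, 11  → R3 = 11
  MOV R5, 60  → R5 = 60
  MOV R4, R3  → R4 = 11  (save R3)
  MOV R3, R5  → R3 = 60  (R3 gets R5's value)
  MOV R5, R4  → R5 = 11  (R5 gets saved value)
Final: R3 = 60

60


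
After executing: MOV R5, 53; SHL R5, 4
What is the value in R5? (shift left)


Register state trace:
  MOV R5, 53  → R5 = 53
  SHL R5, 4  → R5 = 53 << 4 = 53 * 2^4 = 848
Final: R5 = 848

848


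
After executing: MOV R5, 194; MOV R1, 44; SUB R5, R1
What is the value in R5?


Register state trace:
  MOV R5, 194  → R5 = 194
  MOV R1, 44  → R1 = 44
  SUB R5, R1  → R5 = 194 - 44 = 150
Final: R5 = 150

150


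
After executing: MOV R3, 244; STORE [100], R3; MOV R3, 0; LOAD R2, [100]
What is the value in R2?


Register and memory trace:
  MOV R3, 244  → R3 = 244
  STORE [100], R3  → mem[100] = 244
  MOV R3, 0  → R3 = 0
  LOAD R2, [100]  → R2 = mem[100] = 244
Final: R2 = 244

244


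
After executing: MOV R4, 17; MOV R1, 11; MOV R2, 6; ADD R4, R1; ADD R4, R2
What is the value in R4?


Register state trace:
  MOV R4, 17  → R4 = 17
  MOV R1, 11  → R1 = 11
  MOV R2, 6  → R2 = 6
  ADD R4, R1  → R4 = 17 + 11 = 28
  ADD R4, R2  → R4 = 28 + 6 = 34
Final: R4 = 34

34


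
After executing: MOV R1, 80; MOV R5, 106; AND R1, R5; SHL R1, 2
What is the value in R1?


Register state trace:
  MOV R1, 80  → R1 = 80 (0b01010000)
  MOV R5, 106  → R5 = 106 (0b01101010)
  AND R1, R5  → R1 = 80 AND 106 = 64 (0b01000000)
  SHL R1, 2  → R1 = 64 << 2 = 256
Final: R1 = 256

256


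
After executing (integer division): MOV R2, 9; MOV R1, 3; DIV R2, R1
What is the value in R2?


Register state trace:
  MOV R2, 9  → R2 = 9
  MOV R1, 3  → R1 = 3
  DIV R2, R1  → R2 = 9 // 3 = 3
Final: R2 = 3

3


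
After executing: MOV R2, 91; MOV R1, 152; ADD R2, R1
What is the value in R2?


Register state trace:
  MOV R2, 91  → R2 = 91
  MOV R1, 152  → R1 = 152
  ADD R2, R1  → R2 = 91 + 152 = 243
Final: R2 = 243

243


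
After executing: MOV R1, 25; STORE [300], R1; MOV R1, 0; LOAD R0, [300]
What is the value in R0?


Register and memory trace:
  MOV R1, 25  → R1 = 25
  STORE [300], R1  → mem[300] = 25
  MOV R1, 0  → R1 = 0
  LOAD R0, [300]  → R0 = mem[300] = 25
Final: R0 = 25

25


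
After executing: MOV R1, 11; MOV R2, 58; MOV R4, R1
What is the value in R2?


Register state trace:
  MOV R1, 11  → R1 = 11
  MOV R2, 58  → R2 = 58
  MOV R4, R1  → R4 = 11
Final: R2 = 58

58


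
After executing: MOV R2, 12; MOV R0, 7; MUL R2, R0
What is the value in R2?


Register state trace:
  MOV R2, 12  → R2 = 12
  MOV R0, 7  → R0 = 7
  MUL R2, R0  → R2 = 12 * 7 = 84
Final: R2 = 84

84


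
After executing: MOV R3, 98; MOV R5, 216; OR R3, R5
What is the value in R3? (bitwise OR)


Register state trace:
  MOV R3, 98  → R3 = 98 (0b01100010)
  MOV R5, 216  → R5 = 216 (0b11011000)
  OR R3, R5   → R3 = 98 OR 216 = 250 (0b11111010)
Final: R3 = 250

250


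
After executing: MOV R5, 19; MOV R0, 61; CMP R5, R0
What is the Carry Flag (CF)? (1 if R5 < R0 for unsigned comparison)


Register state trace:
  MOV R5, 19  → R5 = 19
  MOV R0, 61  → R0 = 61
  CMP R5, R0  → unsigned 19 - 61: borrow occurs
  19 < 61, so CF = 1
CF = 1

1


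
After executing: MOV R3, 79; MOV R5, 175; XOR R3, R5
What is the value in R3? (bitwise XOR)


Register state trace:
  MOV R3, 79  → R3 = 79 (0b01001111)
  MOV R5, 175  → R5 = 175 (0b10101111)
  XOR R3, R5  → R3 = 79 XOR 175 = 224 (0b11100000)
Final: R3 = 224

224


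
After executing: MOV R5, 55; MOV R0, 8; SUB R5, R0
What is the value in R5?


Register state trace:
  MOV R5, 55  → R5 = 55
  MOV R0, 8  → R0 = 8
  SUB R5, R0  → R5 = 55 - 8 = 47
Final: R5 = 47

47


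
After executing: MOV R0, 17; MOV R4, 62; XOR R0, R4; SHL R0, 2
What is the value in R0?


Register state trace:
  MOV R0, 17  → R0 = 17 (0b00010001)
  MOV R4, 62  → R4 = 62 (0b00111110)
  XOR R0, R4  → R0 = 17 XOR 62 = 47 (0b00101111)
  SHL R0, 2  → R0 = 47 << 2 = 188
Final: R0 = 188

188


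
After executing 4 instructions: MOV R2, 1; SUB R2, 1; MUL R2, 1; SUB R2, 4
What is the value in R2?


Register state trace:
  MOV R2, 1  → R2 = 1
  SUB R2, 1  → R2 = 1 - 1 = 0
  MUL R2, 1  → R2 = 0 * 1 = 0
  SUB R2, 4  → R2 = 0 - 4 = -4
Final: R2 = -4

-4


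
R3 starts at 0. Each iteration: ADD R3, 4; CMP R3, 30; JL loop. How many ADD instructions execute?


Loop trace (R3 starts at 0, target 30, step 4):
  ADD #1: R3 = 0 + 4 = 4  → 4 < 30, loop
  ADD #2: R3 = 4 + 4 = 8  → 8 < 30, loop
  ADD #3: R3 = 8 + 4 = 12  → 12 < 30, loop
  ADD #4: R3 = 12 + 4 = 16  → 16 < 30, loop
  ADD #5: R3 = 16 + 4 = 20  → 20 < 30, loop
  ADD #6: R3 = 20 + 4 = 24  → 24 < 30, loop
  ADD #7: R3 = 24 + 4 = 28  → 28 < 30, loop
  ADD #8: R3 = 28 + 4 = 32  → 32 >= 30, exit
Total ADD instructions: 8

8


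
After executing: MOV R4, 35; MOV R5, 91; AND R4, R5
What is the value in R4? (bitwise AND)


Register state trace:
  MOV R4, 35  → R4 = 35 (0b00100011)
  MOV R5, 91  → R5 = 91 (0b01011011)
  AND R4, R5  → R4 = 35 AND 91 = 3 (0b00000011)
Final: R4 = 3

3


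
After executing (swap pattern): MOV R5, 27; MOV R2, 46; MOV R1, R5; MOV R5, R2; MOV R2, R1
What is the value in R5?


Register state trace (swap pattern):
  MOV R5, 27  → R5 = 27
  MOV R2, 46  → R2 = 46
  MOV R1, R5  → R1 = 27  (save R5)
  MOV R5, R2  → R5 = 46  (R5 gets R2's value)
  MOV R2, R1  → R2 = 27  (R2 gets saved value)
Final: R5 = 46

46


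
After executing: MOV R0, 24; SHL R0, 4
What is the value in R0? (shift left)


Register state trace:
  MOV R0, 24  → R0 = 24
  SHL R0, 4  → R0 = 24 << 4 = 24 * 2^4 = 384
Final: R0 = 384

384
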